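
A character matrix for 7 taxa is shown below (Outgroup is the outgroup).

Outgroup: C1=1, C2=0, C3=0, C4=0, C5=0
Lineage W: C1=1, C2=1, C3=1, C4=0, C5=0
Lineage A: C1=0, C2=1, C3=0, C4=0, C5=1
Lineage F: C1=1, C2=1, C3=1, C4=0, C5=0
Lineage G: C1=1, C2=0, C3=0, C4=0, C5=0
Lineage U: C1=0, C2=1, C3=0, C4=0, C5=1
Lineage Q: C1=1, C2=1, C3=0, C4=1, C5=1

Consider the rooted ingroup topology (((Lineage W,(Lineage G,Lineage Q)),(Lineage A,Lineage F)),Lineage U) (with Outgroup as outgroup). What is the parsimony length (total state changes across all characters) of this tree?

Map each character onto (((Lineage W,(Lineage G,Lineage Q)),(Lineage A,Lineage F)),Lineage U) (rooted by Outgroup) and count the minimum state changes it requires (Fitch parsimony):
C1: 2; C2: 2; C3: 2; C4: 1; C5: 3.
Total tree length = 10.

10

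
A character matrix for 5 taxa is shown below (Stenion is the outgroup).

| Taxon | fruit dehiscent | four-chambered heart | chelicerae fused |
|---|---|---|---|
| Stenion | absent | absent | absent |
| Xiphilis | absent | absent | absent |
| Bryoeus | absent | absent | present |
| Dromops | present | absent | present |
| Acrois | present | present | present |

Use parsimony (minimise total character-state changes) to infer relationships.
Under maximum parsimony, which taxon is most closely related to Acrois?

Dromops

The outgroup has state 'absent' for every character, so 'present' is the derived state throughout.
fruit dehiscent (derived state 'present') is shared by Acrois and Dromops — a synapomorphy uniting that clade.
four-chambered heart (derived state 'present') is unique to Acrois (autapomorphy; uninformative for grouping).
Only Acrois, Bryoeus, and Dromops show the derived state 'present' for chelicerae fused, supporting them as a clade.
Most parsimonious ingroup topology: (Xiphilis,(Bryoeus,(Dromops,Acrois))).
Acrois and Dromops form a cherry on this tree, so they are sister taxa.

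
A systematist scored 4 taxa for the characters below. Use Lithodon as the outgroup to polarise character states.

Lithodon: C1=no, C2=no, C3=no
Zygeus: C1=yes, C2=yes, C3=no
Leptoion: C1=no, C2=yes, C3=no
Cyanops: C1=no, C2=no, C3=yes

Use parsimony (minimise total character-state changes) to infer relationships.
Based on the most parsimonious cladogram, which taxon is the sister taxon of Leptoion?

The outgroup has state 'no' for every character, so 'yes' is the derived state throughout.
C1 (derived state 'yes') is unique to Zygeus (autapomorphy; uninformative for grouping).
Only Leptoion and Zygeus show the derived state 'yes' for C2, supporting them as a clade.
C3: derived state 'yes' in Cyanops only — an autapomorphy, so it tells us nothing about relationships among taxa.
Most parsimonious ingroup topology: ((Zygeus,Leptoion),Cyanops).
Leptoion and Zygeus form a cherry on this tree, so they are sister taxa.

Zygeus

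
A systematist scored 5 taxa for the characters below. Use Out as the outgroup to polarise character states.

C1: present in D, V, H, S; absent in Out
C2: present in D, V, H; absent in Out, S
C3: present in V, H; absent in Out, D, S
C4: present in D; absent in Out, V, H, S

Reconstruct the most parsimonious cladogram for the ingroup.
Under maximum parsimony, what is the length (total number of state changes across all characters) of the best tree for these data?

The outgroup has state 'absent' for every character, so 'present' is the derived state throughout.
C1 (derived state 'present') is shared by all ingroup taxa — unites the whole ingroup.
Only D, H, and V show the derived state 'present' for C2, supporting them as a clade.
C3 (derived state 'present') is shared by H and V — a synapomorphy uniting that clade.
C4: derived state 'present' in D only — an autapomorphy, so it tells us nothing about relationships among taxa.
Most parsimonious ingroup topology: ((D,(V,H)),S).
Changes per character on this tree: C1: 1; C2: 1; C3: 1; C4: 1.
Total = 4.

4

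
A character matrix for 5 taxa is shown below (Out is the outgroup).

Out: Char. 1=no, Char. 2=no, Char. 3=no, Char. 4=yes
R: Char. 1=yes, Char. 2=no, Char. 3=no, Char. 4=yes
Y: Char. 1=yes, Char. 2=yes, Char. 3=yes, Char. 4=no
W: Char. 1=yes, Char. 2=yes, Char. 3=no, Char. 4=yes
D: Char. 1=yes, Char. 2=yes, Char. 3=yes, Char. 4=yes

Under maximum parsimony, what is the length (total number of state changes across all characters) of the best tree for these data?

Character polarity is set by the outgroup: the derived state is whichever differs from the outgroup's state, so for Char. 4 the derived state is 'no', and for the remaining characters it is 'yes'.
Char. 1 (derived state 'yes') is shared by all ingroup taxa — unites the whole ingroup.
Char. 2 (derived state 'yes') is shared by D, W, and Y — a synapomorphy uniting that clade.
Char. 3: derived state 'yes' in D and Y only — synapomorphy for {D, Y}.
Char. 4: derived state 'no' in Y only — an autapomorphy, so it tells us nothing about relationships among taxa.
Most parsimonious ingroup topology: (R,((Y,D),W)).
Changes per character on this tree: Char. 1: 1; Char. 2: 1; Char. 3: 1; Char. 4: 1.
Total = 4.

4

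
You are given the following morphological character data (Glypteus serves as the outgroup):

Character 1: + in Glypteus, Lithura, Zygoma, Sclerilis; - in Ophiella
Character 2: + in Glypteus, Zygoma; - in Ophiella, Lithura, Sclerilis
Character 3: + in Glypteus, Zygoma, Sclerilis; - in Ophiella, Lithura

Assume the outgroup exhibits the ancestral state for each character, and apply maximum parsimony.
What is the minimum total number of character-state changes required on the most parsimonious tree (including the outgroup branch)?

The outgroup has state '+' for every character, so '-' is the derived state throughout.
Character 1: derived state '-' in Ophiella only — an autapomorphy, so it tells us nothing about relationships among taxa.
Character 2 (derived state '-') is shared by Lithura, Ophiella, and Sclerilis — a synapomorphy uniting that clade.
Only Lithura and Ophiella show the derived state '-' for Character 3, supporting them as a clade.
Most parsimonious ingroup topology: (((Ophiella,Lithura),Sclerilis),Zygoma).
Changes per character on this tree: Character 1: 1; Character 2: 1; Character 3: 1.
Total = 3.

3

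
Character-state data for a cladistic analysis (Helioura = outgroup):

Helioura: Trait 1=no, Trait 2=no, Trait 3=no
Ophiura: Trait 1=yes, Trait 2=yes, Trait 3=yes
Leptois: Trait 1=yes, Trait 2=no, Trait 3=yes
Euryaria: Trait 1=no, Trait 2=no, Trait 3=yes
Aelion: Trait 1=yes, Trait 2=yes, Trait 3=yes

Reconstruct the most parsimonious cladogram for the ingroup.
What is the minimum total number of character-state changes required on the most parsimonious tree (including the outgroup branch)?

3

The outgroup has state 'no' for every character, so 'yes' is the derived state throughout.
Trait 1 (derived state 'yes') is shared by Aelion, Leptois, and Ophiura — a synapomorphy uniting that clade.
Only Aelion and Ophiura show the derived state 'yes' for Trait 2, supporting them as a clade.
All ingroup taxa share the derived state 'yes' for Trait 3; it defines the ingroup but does not resolve relationships within it.
Most parsimonious ingroup topology: (((Ophiura,Aelion),Leptois),Euryaria).
Changes per character on this tree: Trait 1: 1; Trait 2: 1; Trait 3: 1.
Total = 3.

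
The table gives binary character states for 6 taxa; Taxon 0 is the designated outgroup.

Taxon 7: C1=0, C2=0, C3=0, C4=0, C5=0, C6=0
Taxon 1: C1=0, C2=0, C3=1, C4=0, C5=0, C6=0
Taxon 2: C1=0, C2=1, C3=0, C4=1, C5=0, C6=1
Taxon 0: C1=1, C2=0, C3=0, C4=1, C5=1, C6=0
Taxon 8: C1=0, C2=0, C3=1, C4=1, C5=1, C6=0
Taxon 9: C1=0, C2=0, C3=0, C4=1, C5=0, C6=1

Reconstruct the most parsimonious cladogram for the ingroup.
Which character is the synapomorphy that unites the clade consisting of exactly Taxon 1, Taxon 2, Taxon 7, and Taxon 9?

Character polarity is set by the outgroup: the derived state is whichever differs from the outgroup's state, so for C1, C4, C5 the derived state is '0', and for the remaining characters it is '1'.
All ingroup taxa share the derived state '0' for C1; it defines the ingroup but does not resolve relationships within it.
C2 (derived state '1') is unique to Taxon 2 (autapomorphy; uninformative for grouping).
C3 groups Taxon 1 and Taxon 8, which is incompatible with the clades supported by the remaining characters; treating it as convergent (homoplasy) costs fewer steps than any alternative tree.
C4 (derived state '0') is shared by Taxon 1 and Taxon 7 — a synapomorphy uniting that clade.
Only Taxon 1, Taxon 2, Taxon 7, and Taxon 9 show the derived state '0' for C5, supporting them as a clade.
C6 (derived state '1') is shared by Taxon 2 and Taxon 9 — a synapomorphy uniting that clade.
Most parsimonious ingroup topology: (((Taxon 7,Taxon 1),(Taxon 2,Taxon 9)),Taxon 8).
The clade {Taxon 1, Taxon 2, Taxon 7, Taxon 9} is supported by C5: its derived state '0' occurs in exactly those taxa and in no other taxon (including the outgroup).

C5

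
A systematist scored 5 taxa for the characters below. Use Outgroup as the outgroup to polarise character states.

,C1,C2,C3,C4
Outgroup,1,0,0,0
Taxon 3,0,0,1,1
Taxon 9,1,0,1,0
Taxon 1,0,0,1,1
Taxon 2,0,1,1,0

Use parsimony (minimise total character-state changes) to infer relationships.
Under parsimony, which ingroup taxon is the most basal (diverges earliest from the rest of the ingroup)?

Character polarity is set by the outgroup: the derived state is whichever differs from the outgroup's state, so for C1 the derived state is '0', and for the remaining characters it is '1'.
C1 (derived state '0') is shared by Taxon 1, Taxon 2, and Taxon 3 — a synapomorphy uniting that clade.
C2: derived state '1' in Taxon 2 only — an autapomorphy, so it tells us nothing about relationships among taxa.
All ingroup taxa share the derived state '1' for C3; it defines the ingroup but does not resolve relationships within it.
Only Taxon 1 and Taxon 3 show the derived state '1' for C4, supporting them as a clade.
Most parsimonious ingroup topology: (((Taxon 3,Taxon 1),Taxon 2),Taxon 9).
Taxon 9 is sister to the clade containing all other ingroup taxa, so it is the earliest-diverging (most basal) ingroup lineage.

Taxon 9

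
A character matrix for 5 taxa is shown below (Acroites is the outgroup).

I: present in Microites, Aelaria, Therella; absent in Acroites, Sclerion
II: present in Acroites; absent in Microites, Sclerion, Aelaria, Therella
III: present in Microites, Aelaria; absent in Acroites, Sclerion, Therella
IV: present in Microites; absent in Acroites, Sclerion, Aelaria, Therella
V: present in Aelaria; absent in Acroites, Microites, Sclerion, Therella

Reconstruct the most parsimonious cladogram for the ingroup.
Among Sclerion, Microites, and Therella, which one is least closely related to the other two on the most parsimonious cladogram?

Character polarity is set by the outgroup: the derived state is whichever differs from the outgroup's state, so for II the derived state is 'absent', and for the remaining characters it is 'present'.
I: derived state 'present' in Aelaria, Microites, and Therella only — synapomorphy for {Aelaria, Microites, Therella}.
II (derived state 'absent') is shared by all ingroup taxa — unites the whole ingroup.
Only Aelaria and Microites show the derived state 'present' for III, supporting them as a clade.
IV (derived state 'present') is unique to Microites (autapomorphy; uninformative for grouping).
V: derived state 'present' in Aelaria only — an autapomorphy, so it tells us nothing about relationships among taxa.
Most parsimonious ingroup topology: (((Microites,Aelaria),Therella),Sclerion).
Therella and Microites share a more recent common ancestor with each other than either does with Sclerion, so Sclerion is the least closely related of the three.

Sclerion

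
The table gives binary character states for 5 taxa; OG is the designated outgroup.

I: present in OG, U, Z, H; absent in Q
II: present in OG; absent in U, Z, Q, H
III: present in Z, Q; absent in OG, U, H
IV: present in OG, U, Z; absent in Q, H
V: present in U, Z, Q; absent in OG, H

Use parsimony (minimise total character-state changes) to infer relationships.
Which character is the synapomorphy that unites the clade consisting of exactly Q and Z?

III

Character polarity is set by the outgroup: the derived state is whichever differs from the outgroup's state, so for I, II, IV the derived state is 'absent', and for the remaining characters it is 'present'.
I: derived state 'absent' in Q only — an autapomorphy, so it tells us nothing about relationships among taxa.
II (derived state 'absent') is shared by all ingroup taxa — unites the whole ingroup.
III: derived state 'present' in Q and Z only — synapomorphy for {Q, Z}.
IV (state 'absent') occurs in H and Q but conflicts with the nesting implied by the other characters — most parsimoniously interpreted as homoplasy.
V: derived state 'present' in Q, U, and Z only — synapomorphy for {Q, U, Z}.
Most parsimonious ingroup topology: ((U,(Z,Q)),H).
The clade {Q, Z} is supported by III: its derived state 'present' occurs in exactly those taxa and in no other taxon (including the outgroup).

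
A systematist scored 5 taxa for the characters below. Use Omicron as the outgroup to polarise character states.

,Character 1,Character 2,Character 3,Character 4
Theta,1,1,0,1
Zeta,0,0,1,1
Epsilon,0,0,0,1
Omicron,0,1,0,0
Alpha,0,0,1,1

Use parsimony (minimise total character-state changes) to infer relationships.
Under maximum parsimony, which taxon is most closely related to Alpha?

Zeta

Character polarity is set by the outgroup: the derived state is whichever differs from the outgroup's state, so for Character 2 the derived state is '0', and for the remaining characters it is '1'.
Character 1: derived state '1' in Theta only — an autapomorphy, so it tells us nothing about relationships among taxa.
Only Alpha, Epsilon, and Zeta show the derived state '0' for Character 2, supporting them as a clade.
Only Alpha and Zeta show the derived state '1' for Character 3, supporting them as a clade.
Character 4 (derived state '1') is shared by all ingroup taxa — unites the whole ingroup.
Most parsimonious ingroup topology: (((Alpha,Zeta),Epsilon),Theta).
Alpha and Zeta form a cherry on this tree, so they are sister taxa.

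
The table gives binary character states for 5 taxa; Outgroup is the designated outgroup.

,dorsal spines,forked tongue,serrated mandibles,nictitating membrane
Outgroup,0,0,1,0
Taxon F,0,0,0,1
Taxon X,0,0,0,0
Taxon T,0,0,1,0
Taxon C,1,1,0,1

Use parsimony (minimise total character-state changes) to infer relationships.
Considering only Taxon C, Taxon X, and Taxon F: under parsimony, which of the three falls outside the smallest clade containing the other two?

Character polarity is set by the outgroup: the derived state is whichever differs from the outgroup's state, so for serrated mandibles the derived state is '0', and for the remaining characters it is '1'.
dorsal spines: derived state '1' in Taxon C only — an autapomorphy, so it tells us nothing about relationships among taxa.
forked tongue: derived state '1' in Taxon C only — an autapomorphy, so it tells us nothing about relationships among taxa.
serrated mandibles: derived state '0' in Taxon C, Taxon F, and Taxon X only — synapomorphy for {Taxon C, Taxon F, Taxon X}.
nictitating membrane: derived state '1' in Taxon C and Taxon F only — synapomorphy for {Taxon C, Taxon F}.
Most parsimonious ingroup topology: (((Taxon F,Taxon C),Taxon X),Taxon T).
Taxon C and Taxon F share a more recent common ancestor with each other than either does with Taxon X, so Taxon X is the least closely related of the three.

Taxon X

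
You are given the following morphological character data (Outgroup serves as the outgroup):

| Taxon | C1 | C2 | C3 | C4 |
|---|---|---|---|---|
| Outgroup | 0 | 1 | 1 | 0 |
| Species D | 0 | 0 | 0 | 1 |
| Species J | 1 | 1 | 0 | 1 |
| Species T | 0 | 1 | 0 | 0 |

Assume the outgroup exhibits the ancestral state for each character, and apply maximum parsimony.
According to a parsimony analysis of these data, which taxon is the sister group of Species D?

Character polarity is set by the outgroup: the derived state is whichever differs from the outgroup's state, so for C2, C3 the derived state is '0', and for the remaining characters it is '1'.
C1: derived state '1' in Species J only — an autapomorphy, so it tells us nothing about relationships among taxa.
C2: derived state '0' in Species D only — an autapomorphy, so it tells us nothing about relationships among taxa.
All ingroup taxa share the derived state '0' for C3; it defines the ingroup but does not resolve relationships within it.
Only Species D and Species J show the derived state '1' for C4, supporting them as a clade.
Most parsimonious ingroup topology: ((Species D,Species J),Species T).
Species D and Species J form a cherry on this tree, so they are sister taxa.

Species J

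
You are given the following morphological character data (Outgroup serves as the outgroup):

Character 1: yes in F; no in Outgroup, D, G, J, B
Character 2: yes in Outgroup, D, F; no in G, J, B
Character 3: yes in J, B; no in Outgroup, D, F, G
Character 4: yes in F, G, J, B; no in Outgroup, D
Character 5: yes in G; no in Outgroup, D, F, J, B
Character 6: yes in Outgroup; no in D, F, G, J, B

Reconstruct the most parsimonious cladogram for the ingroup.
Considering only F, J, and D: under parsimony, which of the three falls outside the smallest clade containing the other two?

Character polarity is set by the outgroup: the derived state is whichever differs from the outgroup's state, so for Character 2, Character 6 the derived state is 'no', and for the remaining characters it is 'yes'.
Character 1 (derived state 'yes') is unique to F (autapomorphy; uninformative for grouping).
Character 2: derived state 'no' in B, G, and J only — synapomorphy for {B, G, J}.
Only B and J show the derived state 'yes' for Character 3, supporting them as a clade.
Character 4: derived state 'yes' in B, F, G, and J only — synapomorphy for {B, F, G, J}.
Character 5: derived state 'yes' in G only — an autapomorphy, so it tells us nothing about relationships among taxa.
Character 6 (derived state 'no') is shared by all ingroup taxa — unites the whole ingroup.
Most parsimonious ingroup topology: (D,(F,(G,(J,B)))).
F and J share a more recent common ancestor with each other than either does with D, so D is the least closely related of the three.

D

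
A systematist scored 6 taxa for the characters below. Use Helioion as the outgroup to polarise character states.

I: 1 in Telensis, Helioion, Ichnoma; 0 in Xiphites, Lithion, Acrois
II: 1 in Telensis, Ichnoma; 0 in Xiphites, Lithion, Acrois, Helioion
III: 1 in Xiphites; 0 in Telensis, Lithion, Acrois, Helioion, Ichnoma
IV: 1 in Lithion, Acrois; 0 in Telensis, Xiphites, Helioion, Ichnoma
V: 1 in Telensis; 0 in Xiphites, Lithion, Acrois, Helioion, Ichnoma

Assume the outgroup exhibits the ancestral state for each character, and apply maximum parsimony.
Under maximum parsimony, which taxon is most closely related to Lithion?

Acrois

Character polarity is set by the outgroup: the derived state is whichever differs from the outgroup's state, so for I the derived state is '0', and for the remaining characters it is '1'.
Only Acrois, Lithion, and Xiphites show the derived state '0' for I, supporting them as a clade.
Only Ichnoma and Telensis show the derived state '1' for II, supporting them as a clade.
III: derived state '1' in Xiphites only — an autapomorphy, so it tells us nothing about relationships among taxa.
Only Acrois and Lithion show the derived state '1' for IV, supporting them as a clade.
V (derived state '1') is unique to Telensis (autapomorphy; uninformative for grouping).
Most parsimonious ingroup topology: ((Ichnoma,Telensis),((Lithion,Acrois),Xiphites)).
Lithion and Acrois form a cherry on this tree, so they are sister taxa.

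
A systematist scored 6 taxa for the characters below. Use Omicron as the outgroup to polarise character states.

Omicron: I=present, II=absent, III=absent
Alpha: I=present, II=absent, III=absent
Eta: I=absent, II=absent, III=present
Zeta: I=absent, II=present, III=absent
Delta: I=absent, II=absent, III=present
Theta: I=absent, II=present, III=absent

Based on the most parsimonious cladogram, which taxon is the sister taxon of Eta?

Character polarity is set by the outgroup: the derived state is whichever differs from the outgroup's state, so for I the derived state is 'absent', and for the remaining characters it is 'present'.
Only Delta, Eta, Theta, and Zeta show the derived state 'absent' for I, supporting them as a clade.
II (derived state 'present') is shared by Theta and Zeta — a synapomorphy uniting that clade.
III (derived state 'present') is shared by Delta and Eta — a synapomorphy uniting that clade.
Most parsimonious ingroup topology: (Alpha,((Eta,Delta),(Zeta,Theta))).
Eta and Delta form a cherry on this tree, so they are sister taxa.

Delta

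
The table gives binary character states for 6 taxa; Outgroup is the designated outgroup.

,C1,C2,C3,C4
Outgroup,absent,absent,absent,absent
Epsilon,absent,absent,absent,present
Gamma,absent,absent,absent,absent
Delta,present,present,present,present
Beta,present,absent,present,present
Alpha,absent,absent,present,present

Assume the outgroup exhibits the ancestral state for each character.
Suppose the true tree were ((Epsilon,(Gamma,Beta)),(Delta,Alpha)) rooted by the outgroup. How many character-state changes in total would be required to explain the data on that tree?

7

Map each character onto ((Epsilon,(Gamma,Beta)),(Delta,Alpha)) (rooted by Outgroup) and count the minimum state changes it requires (Fitch parsimony):
C1: 2; C2: 1; C3: 2; C4: 2.
Total tree length = 7.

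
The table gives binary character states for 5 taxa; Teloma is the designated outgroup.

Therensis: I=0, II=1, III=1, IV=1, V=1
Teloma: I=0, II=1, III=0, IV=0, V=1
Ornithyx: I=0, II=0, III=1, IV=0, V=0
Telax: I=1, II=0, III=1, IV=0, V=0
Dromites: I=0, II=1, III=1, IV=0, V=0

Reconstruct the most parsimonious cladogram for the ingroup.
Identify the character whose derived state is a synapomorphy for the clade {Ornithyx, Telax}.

II

Character polarity is set by the outgroup: the derived state is whichever differs from the outgroup's state, so for II, V the derived state is '0', and for the remaining characters it is '1'.
I (derived state '1') is unique to Telax (autapomorphy; uninformative for grouping).
II: derived state '0' in Ornithyx and Telax only — synapomorphy for {Ornithyx, Telax}.
All ingroup taxa share the derived state '1' for III; it defines the ingroup but does not resolve relationships within it.
IV (derived state '1') is unique to Therensis (autapomorphy; uninformative for grouping).
V: derived state '0' in Dromites, Ornithyx, and Telax only — synapomorphy for {Dromites, Ornithyx, Telax}.
Most parsimonious ingroup topology: (((Ornithyx,Telax),Dromites),Therensis).
The clade {Ornithyx, Telax} is supported by II: its derived state '0' occurs in exactly those taxa and in no other taxon (including the outgroup).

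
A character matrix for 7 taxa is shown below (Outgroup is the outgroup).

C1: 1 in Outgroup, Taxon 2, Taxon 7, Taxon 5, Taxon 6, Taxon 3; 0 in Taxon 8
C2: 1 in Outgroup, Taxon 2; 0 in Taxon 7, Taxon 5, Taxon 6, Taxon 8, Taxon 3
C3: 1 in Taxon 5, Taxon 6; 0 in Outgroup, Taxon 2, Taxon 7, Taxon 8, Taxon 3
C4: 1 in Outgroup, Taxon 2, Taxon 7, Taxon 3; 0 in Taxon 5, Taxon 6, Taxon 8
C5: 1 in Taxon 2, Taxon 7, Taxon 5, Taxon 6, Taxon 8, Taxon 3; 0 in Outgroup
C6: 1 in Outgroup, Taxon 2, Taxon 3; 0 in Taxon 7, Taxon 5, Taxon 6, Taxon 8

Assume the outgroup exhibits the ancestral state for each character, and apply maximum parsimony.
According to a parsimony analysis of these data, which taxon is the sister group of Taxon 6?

Character polarity is set by the outgroup: the derived state is whichever differs from the outgroup's state, so for C1, C2, C4, C6 the derived state is '0', and for the remaining characters it is '1'.
C1 (derived state '0') is unique to Taxon 8 (autapomorphy; uninformative for grouping).
C2: derived state '0' in Taxon 3, Taxon 5, Taxon 6, Taxon 7, and Taxon 8 only — synapomorphy for {Taxon 3, Taxon 5, Taxon 6, Taxon 7, Taxon 8}.
C3 (derived state '1') is shared by Taxon 5 and Taxon 6 — a synapomorphy uniting that clade.
Only Taxon 5, Taxon 6, and Taxon 8 show the derived state '0' for C4, supporting them as a clade.
C5 (derived state '1') is shared by all ingroup taxa — unites the whole ingroup.
Only Taxon 5, Taxon 6, Taxon 7, and Taxon 8 show the derived state '0' for C6, supporting them as a clade.
Most parsimonious ingroup topology: (Taxon 2,((Taxon 7,((Taxon 5,Taxon 6),Taxon 8)),Taxon 3)).
Taxon 6 and Taxon 5 form a cherry on this tree, so they are sister taxa.

Taxon 5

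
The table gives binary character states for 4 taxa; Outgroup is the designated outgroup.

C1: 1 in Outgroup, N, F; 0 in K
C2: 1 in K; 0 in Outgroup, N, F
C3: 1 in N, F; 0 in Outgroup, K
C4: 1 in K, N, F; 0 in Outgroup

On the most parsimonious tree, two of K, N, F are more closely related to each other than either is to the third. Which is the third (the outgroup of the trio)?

K

Character polarity is set by the outgroup: the derived state is whichever differs from the outgroup's state, so for C1 the derived state is '0', and for the remaining characters it is '1'.
C1: derived state '0' in K only — an autapomorphy, so it tells us nothing about relationships among taxa.
C2 (derived state '1') is unique to K (autapomorphy; uninformative for grouping).
C3 (derived state '1') is shared by F and N — a synapomorphy uniting that clade.
C4 (derived state '1') is shared by all ingroup taxa — unites the whole ingroup.
Most parsimonious ingroup topology: (K,(N,F)).
F and N share a more recent common ancestor with each other than either does with K, so K is the least closely related of the three.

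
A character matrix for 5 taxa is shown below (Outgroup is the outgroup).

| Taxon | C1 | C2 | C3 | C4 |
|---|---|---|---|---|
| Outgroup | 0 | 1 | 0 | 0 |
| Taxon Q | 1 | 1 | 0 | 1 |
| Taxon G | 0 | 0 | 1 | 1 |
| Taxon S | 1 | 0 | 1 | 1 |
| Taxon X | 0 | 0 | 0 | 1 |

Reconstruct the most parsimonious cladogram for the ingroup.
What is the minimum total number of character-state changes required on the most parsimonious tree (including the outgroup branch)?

Character polarity is set by the outgroup: the derived state is whichever differs from the outgroup's state, so for C2 the derived state is '0', and for the remaining characters it is '1'.
C1 (state '1') occurs in Taxon Q and Taxon S but conflicts with the nesting implied by the other characters — most parsimoniously interpreted as homoplasy.
C2 (derived state '0') is shared by Taxon G, Taxon S, and Taxon X — a synapomorphy uniting that clade.
Only Taxon G and Taxon S show the derived state '1' for C3, supporting them as a clade.
C4 (derived state '1') is shared by all ingroup taxa — unites the whole ingroup.
Most parsimonious ingroup topology: (Taxon Q,((Taxon G,Taxon S),Taxon X)).
Changes per character on this tree: C1: 2; C2: 1; C3: 1; C4: 1.
Total = 5.

5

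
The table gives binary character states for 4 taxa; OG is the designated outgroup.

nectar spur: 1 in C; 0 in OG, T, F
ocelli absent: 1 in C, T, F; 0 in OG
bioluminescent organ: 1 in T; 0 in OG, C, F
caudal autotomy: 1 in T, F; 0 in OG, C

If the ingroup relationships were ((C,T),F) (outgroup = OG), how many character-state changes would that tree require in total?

5

Map each character onto ((C,T),F) (rooted by OG) and count the minimum state changes it requires (Fitch parsimony):
nectar spur: 1; ocelli absent: 1; bioluminescent organ: 1; caudal autotomy: 2.
Total tree length = 5.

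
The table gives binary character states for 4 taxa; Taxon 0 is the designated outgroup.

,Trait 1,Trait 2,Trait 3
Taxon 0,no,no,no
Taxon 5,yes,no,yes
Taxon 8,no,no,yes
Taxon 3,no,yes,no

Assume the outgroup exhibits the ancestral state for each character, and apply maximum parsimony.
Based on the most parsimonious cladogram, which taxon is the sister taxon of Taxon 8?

Taxon 5

The outgroup has state 'no' for every character, so 'yes' is the derived state throughout.
Trait 1 (derived state 'yes') is unique to Taxon 5 (autapomorphy; uninformative for grouping).
Trait 2: derived state 'yes' in Taxon 3 only — an autapomorphy, so it tells us nothing about relationships among taxa.
Only Taxon 5 and Taxon 8 show the derived state 'yes' for Trait 3, supporting them as a clade.
Most parsimonious ingroup topology: ((Taxon 5,Taxon 8),Taxon 3).
Taxon 8 and Taxon 5 form a cherry on this tree, so they are sister taxa.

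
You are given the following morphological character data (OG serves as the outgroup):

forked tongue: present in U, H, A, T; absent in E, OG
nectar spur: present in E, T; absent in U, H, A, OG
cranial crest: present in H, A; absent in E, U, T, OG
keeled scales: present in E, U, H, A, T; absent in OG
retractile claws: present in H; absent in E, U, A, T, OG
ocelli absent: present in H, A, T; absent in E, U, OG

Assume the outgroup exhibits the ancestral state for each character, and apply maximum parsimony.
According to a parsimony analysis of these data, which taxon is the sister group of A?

The outgroup has state 'absent' for every character, so 'present' is the derived state throughout.
Only A, H, T, and U show the derived state 'present' for forked tongue, supporting them as a clade.
nectar spur (state 'present') occurs in E and T but conflicts with the nesting implied by the other characters — most parsimoniously interpreted as homoplasy.
cranial crest: derived state 'present' in A and H only — synapomorphy for {A, H}.
keeled scales (derived state 'present') is shared by all ingroup taxa — unites the whole ingroup.
retractile claws: derived state 'present' in H only — an autapomorphy, so it tells us nothing about relationships among taxa.
Only A, H, and T show the derived state 'present' for ocelli absent, supporting them as a clade.
Most parsimonious ingroup topology: (E,(((A,H),T),U)).
A and H form a cherry on this tree, so they are sister taxa.

H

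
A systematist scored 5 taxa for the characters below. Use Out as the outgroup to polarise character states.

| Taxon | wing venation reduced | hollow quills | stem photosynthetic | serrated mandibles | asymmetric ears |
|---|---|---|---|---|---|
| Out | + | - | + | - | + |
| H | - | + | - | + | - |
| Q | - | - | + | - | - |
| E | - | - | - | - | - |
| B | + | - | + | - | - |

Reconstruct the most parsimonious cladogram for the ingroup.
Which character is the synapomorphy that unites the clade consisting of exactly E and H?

stem photosynthetic

Character polarity is set by the outgroup: the derived state is whichever differs from the outgroup's state, so for wing venation reduced, stem photosynthetic, asymmetric ears the derived state is '-', and for the remaining characters it is '+'.
wing venation reduced (derived state '-') is shared by E, H, and Q — a synapomorphy uniting that clade.
hollow quills (derived state '+') is unique to H (autapomorphy; uninformative for grouping).
stem photosynthetic (derived state '-') is shared by E and H — a synapomorphy uniting that clade.
serrated mandibles (derived state '+') is unique to H (autapomorphy; uninformative for grouping).
asymmetric ears (derived state '-') is shared by all ingroup taxa — unites the whole ingroup.
Most parsimonious ingroup topology: (((H,E),Q),B).
The clade {E, H} is supported by stem photosynthetic: its derived state '-' occurs in exactly those taxa and in no other taxon (including the outgroup).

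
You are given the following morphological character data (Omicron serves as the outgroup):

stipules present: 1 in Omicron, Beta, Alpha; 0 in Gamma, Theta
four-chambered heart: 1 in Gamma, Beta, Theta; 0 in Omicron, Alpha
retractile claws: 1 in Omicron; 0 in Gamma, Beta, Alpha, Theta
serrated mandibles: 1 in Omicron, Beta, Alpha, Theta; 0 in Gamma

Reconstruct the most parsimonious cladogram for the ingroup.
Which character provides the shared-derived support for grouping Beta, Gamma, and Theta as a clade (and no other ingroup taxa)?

four-chambered heart

Character polarity is set by the outgroup: the derived state is whichever differs from the outgroup's state, so for stipules present, retractile claws, serrated mandibles the derived state is '0', and for the remaining characters it is '1'.
stipules present (derived state '0') is shared by Gamma and Theta — a synapomorphy uniting that clade.
Only Beta, Gamma, and Theta show the derived state '1' for four-chambered heart, supporting them as a clade.
All ingroup taxa share the derived state '0' for retractile claws; it defines the ingroup but does not resolve relationships within it.
serrated mandibles: derived state '0' in Gamma only — an autapomorphy, so it tells us nothing about relationships among taxa.
Most parsimonious ingroup topology: (((Gamma,Theta),Beta),Alpha).
The clade {Beta, Gamma, Theta} is supported by four-chambered heart: its derived state '1' occurs in exactly those taxa and in no other taxon (including the outgroup).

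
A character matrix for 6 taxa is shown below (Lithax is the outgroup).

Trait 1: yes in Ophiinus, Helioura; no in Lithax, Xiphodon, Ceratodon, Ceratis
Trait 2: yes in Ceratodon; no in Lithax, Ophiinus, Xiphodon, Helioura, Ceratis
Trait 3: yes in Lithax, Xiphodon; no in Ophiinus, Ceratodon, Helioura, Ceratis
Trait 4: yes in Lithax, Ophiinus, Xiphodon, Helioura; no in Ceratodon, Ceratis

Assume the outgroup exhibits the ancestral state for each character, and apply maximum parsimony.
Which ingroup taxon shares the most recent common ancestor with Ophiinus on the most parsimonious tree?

Helioura

Character polarity is set by the outgroup: the derived state is whichever differs from the outgroup's state, so for Trait 3, Trait 4 the derived state is 'no', and for the remaining characters it is 'yes'.
Trait 1: derived state 'yes' in Helioura and Ophiinus only — synapomorphy for {Helioura, Ophiinus}.
Trait 2 (derived state 'yes') is unique to Ceratodon (autapomorphy; uninformative for grouping).
Only Ceratis, Ceratodon, Helioura, and Ophiinus show the derived state 'no' for Trait 3, supporting them as a clade.
Trait 4 (derived state 'no') is shared by Ceratis and Ceratodon — a synapomorphy uniting that clade.
Most parsimonious ingroup topology: (((Ophiinus,Helioura),(Ceratodon,Ceratis)),Xiphodon).
Ophiinus and Helioura form a cherry on this tree, so they are sister taxa.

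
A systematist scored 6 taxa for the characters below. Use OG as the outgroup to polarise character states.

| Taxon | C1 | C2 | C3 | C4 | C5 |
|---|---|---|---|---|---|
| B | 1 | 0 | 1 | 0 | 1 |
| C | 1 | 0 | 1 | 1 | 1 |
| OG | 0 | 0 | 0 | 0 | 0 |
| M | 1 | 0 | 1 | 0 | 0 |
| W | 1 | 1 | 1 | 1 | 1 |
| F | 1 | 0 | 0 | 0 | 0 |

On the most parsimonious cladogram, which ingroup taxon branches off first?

The outgroup has state '0' for every character, so '1' is the derived state throughout.
All ingroup taxa share the derived state '1' for C1; it defines the ingroup but does not resolve relationships within it.
C2 (derived state '1') is unique to W (autapomorphy; uninformative for grouping).
Only B, C, M, and W show the derived state '1' for C3, supporting them as a clade.
C4 (derived state '1') is shared by C and W — a synapomorphy uniting that clade.
C5: derived state '1' in B, C, and W only — synapomorphy for {B, C, W}.
Most parsimonious ingroup topology: ((M,(B,(W,C))),F).
F is sister to the clade containing all other ingroup taxa, so it is the earliest-diverging (most basal) ingroup lineage.

F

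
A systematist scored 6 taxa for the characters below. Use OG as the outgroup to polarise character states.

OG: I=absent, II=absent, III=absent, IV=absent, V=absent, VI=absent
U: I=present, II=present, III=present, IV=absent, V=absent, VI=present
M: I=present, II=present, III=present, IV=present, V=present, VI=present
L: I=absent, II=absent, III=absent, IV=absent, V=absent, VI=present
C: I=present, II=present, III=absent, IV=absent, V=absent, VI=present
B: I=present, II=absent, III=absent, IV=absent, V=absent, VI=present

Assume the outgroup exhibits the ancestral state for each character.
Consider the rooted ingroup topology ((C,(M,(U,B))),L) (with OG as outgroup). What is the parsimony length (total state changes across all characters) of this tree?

8

Map each character onto ((C,(M,(U,B))),L) (rooted by OG) and count the minimum state changes it requires (Fitch parsimony):
I: 1; II: 2; III: 2; IV: 1; V: 1; VI: 1.
Total tree length = 8.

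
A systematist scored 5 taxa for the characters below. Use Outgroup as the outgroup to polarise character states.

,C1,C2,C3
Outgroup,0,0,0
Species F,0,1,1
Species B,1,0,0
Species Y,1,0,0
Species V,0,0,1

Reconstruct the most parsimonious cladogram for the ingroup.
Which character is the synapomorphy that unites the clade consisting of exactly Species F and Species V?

The outgroup has state '0' for every character, so '1' is the derived state throughout.
Only Species B and Species Y show the derived state '1' for C1, supporting them as a clade.
C2: derived state '1' in Species F only — an autapomorphy, so it tells us nothing about relationships among taxa.
C3 (derived state '1') is shared by Species F and Species V — a synapomorphy uniting that clade.
Most parsimonious ingroup topology: ((Species F,Species V),(Species B,Species Y)).
The clade {Species F, Species V} is supported by C3: its derived state '1' occurs in exactly those taxa and in no other taxon (including the outgroup).

C3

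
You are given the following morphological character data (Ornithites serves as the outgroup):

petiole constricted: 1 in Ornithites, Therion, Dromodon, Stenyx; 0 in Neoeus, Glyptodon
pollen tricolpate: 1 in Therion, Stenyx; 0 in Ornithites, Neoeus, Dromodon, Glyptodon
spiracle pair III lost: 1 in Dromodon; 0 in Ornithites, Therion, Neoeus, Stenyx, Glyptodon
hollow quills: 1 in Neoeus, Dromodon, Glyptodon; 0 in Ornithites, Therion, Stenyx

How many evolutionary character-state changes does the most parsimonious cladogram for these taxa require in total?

4

Character polarity is set by the outgroup: the derived state is whichever differs from the outgroup's state, so for petiole constricted the derived state is '0', and for the remaining characters it is '1'.
petiole constricted (derived state '0') is shared by Glyptodon and Neoeus — a synapomorphy uniting that clade.
pollen tricolpate: derived state '1' in Stenyx and Therion only — synapomorphy for {Stenyx, Therion}.
spiracle pair III lost: derived state '1' in Dromodon only — an autapomorphy, so it tells us nothing about relationships among taxa.
hollow quills (derived state '1') is shared by Dromodon, Glyptodon, and Neoeus — a synapomorphy uniting that clade.
Most parsimonious ingroup topology: ((Therion,Stenyx),((Neoeus,Glyptodon),Dromodon)).
Changes per character on this tree: petiole constricted: 1; pollen tricolpate: 1; spiracle pair III lost: 1; hollow quills: 1.
Total = 4.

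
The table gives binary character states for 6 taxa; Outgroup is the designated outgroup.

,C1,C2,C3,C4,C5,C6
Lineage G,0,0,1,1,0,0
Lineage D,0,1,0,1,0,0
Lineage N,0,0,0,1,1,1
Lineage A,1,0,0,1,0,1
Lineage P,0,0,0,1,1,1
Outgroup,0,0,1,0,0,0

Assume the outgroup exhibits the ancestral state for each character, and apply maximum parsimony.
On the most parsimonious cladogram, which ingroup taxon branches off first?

Character polarity is set by the outgroup: the derived state is whichever differs from the outgroup's state, so for C3 the derived state is '0', and for the remaining characters it is '1'.
C1 (derived state '1') is unique to Lineage A (autapomorphy; uninformative for grouping).
C2 (derived state '1') is unique to Lineage D (autapomorphy; uninformative for grouping).
Only Lineage A, Lineage D, Lineage N, and Lineage P show the derived state '0' for C3, supporting them as a clade.
C4 (derived state '1') is shared by all ingroup taxa — unites the whole ingroup.
C5: derived state '1' in Lineage N and Lineage P only — synapomorphy for {Lineage N, Lineage P}.
C6: derived state '1' in Lineage A, Lineage N, and Lineage P only — synapomorphy for {Lineage A, Lineage N, Lineage P}.
Most parsimonious ingroup topology: ((((Lineage P,Lineage N),Lineage A),Lineage D),Lineage G).
Lineage G is sister to the clade containing all other ingroup taxa, so it is the earliest-diverging (most basal) ingroup lineage.

Lineage G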